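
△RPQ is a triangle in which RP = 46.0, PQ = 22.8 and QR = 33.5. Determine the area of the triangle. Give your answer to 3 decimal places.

area ≈ 363.057

Semiperimeter s = (22.8 + 33.5 + 46)/2 = 51.15.
Heron's formula: area = √(51.15·28.35·17.65·5.15) ≈ 363.06.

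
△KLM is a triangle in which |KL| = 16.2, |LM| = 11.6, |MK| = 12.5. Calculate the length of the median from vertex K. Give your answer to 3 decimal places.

Median from K: ½√(2·|MK|² + 2·|KL|² − |LM|²) ≈ 13.255.

13.255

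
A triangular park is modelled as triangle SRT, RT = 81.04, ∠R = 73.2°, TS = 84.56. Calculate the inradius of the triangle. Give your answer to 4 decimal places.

Law of sines: sin S = RT·sin R/TS ≈ 0.91747.
Since TS ≥ RT, only the acute value applies: ∠S ≈ 66.56°.
Then ∠T = 180° − ∠R − ∠S ≈ 40.24°.
Law of sines gives SR = TS·sin T/sin R ≈ 57.062.
Area = ½·TS·RT·sin T ≈ 2213.5.
Semiperimeter s = (81.04+84.56+57.062)/2 = 111.33.
Inradius = area/s = 2213.5/111.33 ≈ 19.882.

r ≈ 19.8818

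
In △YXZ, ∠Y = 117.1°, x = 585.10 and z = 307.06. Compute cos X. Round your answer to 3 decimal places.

By the law of cosines, y² = x² + z² − 2·x·z·cos Y = 6.0031e+05, so y ≈ 774.8.
Law of cosines again: cos X = (z² + y² − x²)/(2·z·y) ≈ 0.74032, so ∠X ≈ 42.24°.

cos X ≈ 0.740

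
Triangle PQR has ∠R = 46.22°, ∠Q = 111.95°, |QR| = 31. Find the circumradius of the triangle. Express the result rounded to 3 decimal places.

41.683

The third angle is ∠P = 180° − ∠Q − ∠R = 21.83°.
Law of sines: |RP| = |QR|·sin Q/sin P ≈ 77.323.
Law of sines: |PQ| = |QR|·sin R/sin P ≈ 60.19.
Circumradius = |QR|/(2 sin P) ≈ 41.683.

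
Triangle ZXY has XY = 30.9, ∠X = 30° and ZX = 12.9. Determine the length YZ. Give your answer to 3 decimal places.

By the law of cosines, YZ² = ZX² + XY² − 2·ZX·XY·cos X = 430.81, so YZ ≈ 20.756.

20.756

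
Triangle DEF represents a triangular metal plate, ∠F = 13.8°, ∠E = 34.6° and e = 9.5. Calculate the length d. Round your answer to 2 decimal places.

The third angle is ∠D = 180° − ∠E − ∠F = 131.60°.
Law of sines: d = e·sin D/sin E ≈ 12.511.

12.51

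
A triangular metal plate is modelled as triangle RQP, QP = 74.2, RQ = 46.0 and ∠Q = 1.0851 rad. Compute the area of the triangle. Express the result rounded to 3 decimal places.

Area = ½·RQ·QP·sin Q ≈ 1509.2.

1509.232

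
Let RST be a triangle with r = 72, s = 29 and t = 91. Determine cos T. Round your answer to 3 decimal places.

-0.540

By the law of cosines, cos T = (r² + s² − t²) / (2·r·s) ≈ -0.54023, so ∠T ≈ 122.70°.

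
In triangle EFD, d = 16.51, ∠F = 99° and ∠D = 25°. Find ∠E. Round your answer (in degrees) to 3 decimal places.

The third angle is ∠E = 180° − ∠F − ∠D = 56.00°.

∠E ≈ 56.000°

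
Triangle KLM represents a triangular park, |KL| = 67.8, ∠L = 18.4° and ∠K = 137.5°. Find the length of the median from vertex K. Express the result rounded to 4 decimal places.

The third angle is ∠M = 180° − ∠K − ∠L = 24.10°.
Law of sines: |LM| = |KL|·sin K/sin M ≈ 112.18.
Law of sines: |MK| = |KL|·sin L/sin M ≈ 52.411.
Median from K: ½√(2·|MK|² + 2·|KL|² − |LM|²) ≈ 22.935.

22.9345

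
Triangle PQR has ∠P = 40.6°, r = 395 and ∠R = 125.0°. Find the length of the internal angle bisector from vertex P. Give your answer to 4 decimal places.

The third angle is ∠Q = 180° − ∠R − ∠P = 14.40°.
Law of sines: p = r·sin P/sin R ≈ 313.81.
Law of sines: q = r·sin Q/sin R ≈ 119.92.
The bisector from P has length 2·q·r·cos(∠P/2)/(q+r) ≈ 172.56.

t_P ≈ 172.5558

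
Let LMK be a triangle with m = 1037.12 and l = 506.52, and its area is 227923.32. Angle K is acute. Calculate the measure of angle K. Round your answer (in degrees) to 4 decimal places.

From area = ½·l·m·sin K, we get sin K = 2·area/(l·m) ≈ 0.86775.
Taking the acute solution, ∠K ≈ 60.20°.

∠K ≈ 60.1979°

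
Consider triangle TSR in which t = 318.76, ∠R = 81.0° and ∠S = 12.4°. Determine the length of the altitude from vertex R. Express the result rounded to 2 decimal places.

The third angle is ∠T = 180° − ∠S − ∠R = 86.60°.
Law of sines: s = t·sin S/sin T ≈ 68.57.
Law of sines: r = t·sin R/sin T ≈ 315.39.
Area = ½·t·s·sin R ≈ 10794.
The altitude from R has length 2·area/r ≈ 68.449.

68.45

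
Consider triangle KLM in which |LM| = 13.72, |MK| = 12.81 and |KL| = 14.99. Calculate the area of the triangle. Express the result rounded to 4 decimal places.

area ≈ 81.8788

Semiperimeter s = (13.72 + 12.81 + 14.99)/2 = 20.76.
Heron's formula: area = √(20.76·7.04·7.95·5.77) ≈ 81.879.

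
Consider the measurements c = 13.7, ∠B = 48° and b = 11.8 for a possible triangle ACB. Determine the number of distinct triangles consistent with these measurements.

2

c·sin B = 13.7·sin(48°) ≈ 10.18.
Since c sin B < b < c (10.18 < 11.8 < 13.7), two triangles exist.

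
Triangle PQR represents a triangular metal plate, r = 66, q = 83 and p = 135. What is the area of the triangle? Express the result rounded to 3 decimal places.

Semiperimeter s = (135 + 83 + 66)/2 = 142.
Heron's formula: area = √(142·7·59·76) ≈ 2111.2.

2111.184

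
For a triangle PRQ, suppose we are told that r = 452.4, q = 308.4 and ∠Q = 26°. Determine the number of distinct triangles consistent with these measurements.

2

r·sin Q = 452.4·sin(26°) ≈ 198.3.
Since r sin Q < q < r (198.3 < 308.4 < 452.4), two triangles exist.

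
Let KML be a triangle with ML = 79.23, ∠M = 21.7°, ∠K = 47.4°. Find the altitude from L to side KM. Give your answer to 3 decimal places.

h_L ≈ 29.295

The third angle is ∠L = 180° − ∠K − ∠M = 110.90°.
Law of sines: LK = ML·sin M/sin K ≈ 39.798.
Law of sines: KM = ML·sin L/sin K ≈ 100.55.
Area = ½·ML·LK·sin L ≈ 1472.9.
The altitude from L has length 2·area/KM ≈ 29.295.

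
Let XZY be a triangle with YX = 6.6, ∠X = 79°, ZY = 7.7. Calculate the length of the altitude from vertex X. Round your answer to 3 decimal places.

Law of sines: sin Z = YX·sin X/ZY ≈ 0.84139.
Since ZY ≥ YX, only the acute value applies: ∠Z ≈ 57.29°.
Then ∠Y = 180° − ∠X − ∠Z ≈ 43.71°.
Law of sines gives XZ = ZY·sin Y/sin X ≈ 5.4206.
Area = ½·ZY·YX·sin Y ≈ 17.559.
The altitude from X has length 2·area/ZY ≈ 4.5608.

h_X ≈ 4.561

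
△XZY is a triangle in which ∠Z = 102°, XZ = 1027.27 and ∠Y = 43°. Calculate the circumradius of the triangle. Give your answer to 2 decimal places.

753.13

The third angle is ∠X = 180° − ∠Z − ∠Y = 35.00°.
Law of sines: ZY = XZ·sin X/sin Y ≈ 863.96.
Law of sines: YX = XZ·sin Z/sin Y ≈ 1473.3.
Circumradius = XZ/(2 sin Y) ≈ 753.13.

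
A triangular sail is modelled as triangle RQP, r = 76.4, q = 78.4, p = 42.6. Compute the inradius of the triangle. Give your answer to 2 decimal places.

Semiperimeter s = (76.4 + 78.4 + 42.6)/2 = 98.7.
Heron's formula: area = √(98.7·22.3·20.3·56.1) ≈ 1583.2.
Inradius = area/s = 1583.2/98.7 ≈ 16.041.

16.04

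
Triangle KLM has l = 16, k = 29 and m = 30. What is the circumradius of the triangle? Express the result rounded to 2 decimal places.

15.35

By the law of cosines, cos K = (l² + m² − k²) / (2·l·m) ≈ 0.32812, so ∠K ≈ 70.84°.
Circumradius = k/(2 sin K) ≈ 15.35.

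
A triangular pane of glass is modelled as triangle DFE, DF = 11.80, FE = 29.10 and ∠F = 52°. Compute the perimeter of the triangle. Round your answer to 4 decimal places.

By the law of cosines, ED² = DF² + FE² − 2·DF·FE·cos F = 563.24, so ED ≈ 23.733.
Semiperimeter s = (29.1+23.733+11.8)/2 = 32.316.
Perimeter = 29.1 + 23.733 + 11.8 = 64.633.

64.6326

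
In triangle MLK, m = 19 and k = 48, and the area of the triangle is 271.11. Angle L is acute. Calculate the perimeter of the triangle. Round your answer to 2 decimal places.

From area = ½·k·m·sin L, we get sin L = 2·area/(k·m) ≈ 0.59454.
Taking the acute solution, ∠L ≈ 36.48°.
Law of cosines then gives l ≈ 34.618.
Perimeter = 19 + 34.618 + 48 = 101.62.

perimeter ≈ 101.62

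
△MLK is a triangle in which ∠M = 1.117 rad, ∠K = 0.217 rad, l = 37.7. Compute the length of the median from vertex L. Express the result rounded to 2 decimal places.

16.94

The third angle is ∠L = π − ∠K − ∠M = 1.808 rad.
Law of sines: m = l·sin M/sin L ≈ 34.857.
Law of sines: k = l·sin K/sin L ≈ 8.3499.
Median from L: ½√(2·k² + 2·m² − l²) ≈ 16.942.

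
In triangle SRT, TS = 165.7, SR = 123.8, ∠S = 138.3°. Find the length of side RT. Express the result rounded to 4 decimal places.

270.9529

By the law of cosines, RT² = TS² + SR² − 2·TS·SR·cos S = 73415, so RT ≈ 270.95.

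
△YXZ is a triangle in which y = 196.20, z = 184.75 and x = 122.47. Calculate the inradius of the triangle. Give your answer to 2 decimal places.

r ≈ 43.69

Semiperimeter s = (196.2 + 122.47 + 184.75)/2 = 251.71.
Heron's formula: area = √(251.71·55.51·129.24·66.96) ≈ 10996.
Inradius = area/s = 10996/251.71 ≈ 43.686.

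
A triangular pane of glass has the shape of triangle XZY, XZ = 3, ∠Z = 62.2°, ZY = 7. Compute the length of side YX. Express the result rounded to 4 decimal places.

By the law of cosines, YX² = XZ² + ZY² − 2·XZ·ZY·cos Z = 38.412, so YX ≈ 6.1977.

6.1977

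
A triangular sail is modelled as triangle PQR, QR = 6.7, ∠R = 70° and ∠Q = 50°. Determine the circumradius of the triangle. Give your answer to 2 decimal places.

3.87

The third angle is ∠P = 180° − ∠Q − ∠R = 60.00°.
Law of sines: RP = QR·sin Q/sin P ≈ 5.9265.
Law of sines: PQ = QR·sin R/sin P ≈ 7.2699.
Circumradius = QR/(2 sin P) ≈ 3.8682.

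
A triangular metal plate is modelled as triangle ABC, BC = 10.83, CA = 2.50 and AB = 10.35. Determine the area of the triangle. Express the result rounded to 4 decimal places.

Semiperimeter s = (10.83 + 2.5 + 10.35)/2 = 11.84.
Heron's formula: area = √(11.84·1.01·9.34·1.49) ≈ 12.9.

area ≈ 12.9004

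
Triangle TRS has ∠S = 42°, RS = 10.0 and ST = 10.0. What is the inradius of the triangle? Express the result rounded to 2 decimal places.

By the law of cosines, TR² = RS² + ST² − 2·RS·ST·cos S = 51.371, so TR ≈ 7.1674.
Area = ½·RS·ST·sin S ≈ 33.457.
Semiperimeter s = (10+10+7.1674)/2 = 13.584.
Inradius = area/s = 33.457/13.584 ≈ 2.463.

2.46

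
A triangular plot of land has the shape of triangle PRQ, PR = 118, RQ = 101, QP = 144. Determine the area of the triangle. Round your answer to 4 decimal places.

Semiperimeter s = (101 + 144 + 118)/2 = 181.5.
Heron's formula: area = √(181.5·80.5·37.5·63.5) ≈ 5898.5.

area ≈ 5898.4615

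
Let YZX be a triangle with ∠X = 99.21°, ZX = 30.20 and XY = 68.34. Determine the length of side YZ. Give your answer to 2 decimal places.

79.01

By the law of cosines, YZ² = ZX² + XY² − 2·ZX·XY·cos X = 6243.1, so YZ ≈ 79.013.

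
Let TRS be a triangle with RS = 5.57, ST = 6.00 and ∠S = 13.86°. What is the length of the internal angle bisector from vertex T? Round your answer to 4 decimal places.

By the law of cosines, TR² = RS² + ST² − 2·RS·ST·cos S = 2.131, so TR ≈ 1.4598.
Law of cosines again: cos T = (ST² + TR² − RS²)/(2·ST·TR) ≈ 0.40566, so ∠T ≈ 66.07°.
The bisector from T has length 2·ST·TR·cos(∠T/2)/(ST+TR) ≈ 1.9687.

t_T ≈ 1.9687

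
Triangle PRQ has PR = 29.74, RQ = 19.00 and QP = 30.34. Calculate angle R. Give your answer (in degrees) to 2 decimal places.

By the law of cosines, cos R = (PR² + RQ² − QP²) / (2·PR·RQ) ≈ 0.28754, so ∠R ≈ 73.29°.

∠R ≈ 73.29°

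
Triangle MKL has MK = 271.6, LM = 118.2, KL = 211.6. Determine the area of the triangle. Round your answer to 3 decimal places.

area ≈ 11928.436

Semiperimeter s = (211.6 + 118.2 + 271.6)/2 = 300.7.
Heron's formula: area = √(300.7·89.1·182.5·29.1) ≈ 11928.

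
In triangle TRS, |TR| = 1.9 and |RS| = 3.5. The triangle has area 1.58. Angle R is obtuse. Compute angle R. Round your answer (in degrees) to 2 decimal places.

From area = ½·|TR|·|RS|·sin R, we get sin R = 2·area/(|TR|·|RS|) ≈ 0.47519.
Taking the obtuse solution, ∠R ≈ 151.63°.

151.63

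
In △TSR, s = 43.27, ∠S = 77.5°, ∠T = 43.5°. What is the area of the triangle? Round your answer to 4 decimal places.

The third angle is ∠R = 180° − ∠T − ∠S = 59.00°.
Law of sines: t = s·sin T/sin S ≈ 30.508.
Law of sines: r = s·sin R/sin S ≈ 37.99.
Area = ½·s·t·sin R ≈ 565.77.

area ≈ 565.7702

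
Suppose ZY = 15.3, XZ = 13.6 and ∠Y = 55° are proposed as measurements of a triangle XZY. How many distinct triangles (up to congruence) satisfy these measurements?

2

ZY·sin Y = 15.3·sin(55°) ≈ 12.53.
Since ZY sin Y < XZ < ZY (12.53 < 13.6 < 15.3), two triangles exist.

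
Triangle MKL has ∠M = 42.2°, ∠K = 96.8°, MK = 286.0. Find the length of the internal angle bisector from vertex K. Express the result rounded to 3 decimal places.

The third angle is ∠L = 180° − ∠M − ∠K = 41.00°.
Law of sines: KL = MK·sin M/sin L ≈ 292.83.
Law of sines: LM = MK·sin K/sin L ≈ 432.87.
The bisector from K has length 2·MK·KL·cos(∠K/2)/(MK+KL) ≈ 192.12.

192.123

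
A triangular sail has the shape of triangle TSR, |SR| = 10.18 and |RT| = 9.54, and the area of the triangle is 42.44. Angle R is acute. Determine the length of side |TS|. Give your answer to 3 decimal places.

10.013

From area = ½·|SR|·|RT|·sin R, we get sin R = 2·area/(|SR|·|RT|) ≈ 0.87400.
Taking the acute solution, ∠R ≈ 60.93°.
Law of cosines then gives |TS| ≈ 10.013.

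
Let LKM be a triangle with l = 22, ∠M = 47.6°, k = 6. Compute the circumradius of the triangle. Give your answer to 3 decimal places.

12.521

By the law of cosines, m² = l² + k² − 2·l·k·cos M = 341.98, so m ≈ 18.493.
Area = ½·l·k·sin M ≈ 48.738.
Circumradius = m/(2 sin M) ≈ 12.521.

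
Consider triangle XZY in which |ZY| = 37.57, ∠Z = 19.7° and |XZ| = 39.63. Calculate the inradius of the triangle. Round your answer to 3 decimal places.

5.542

By the law of cosines, |YX|² = |XZ|² + |ZY|² − 2·|XZ|·|ZY|·cos Z = 178.53, so |YX| ≈ 13.362.
Area = ½·|XZ|·|ZY|·sin Z ≈ 250.95.
Semiperimeter s = (37.57+13.362+39.63)/2 = 45.281.
Inradius = area/s = 250.95/45.281 ≈ 5.5421.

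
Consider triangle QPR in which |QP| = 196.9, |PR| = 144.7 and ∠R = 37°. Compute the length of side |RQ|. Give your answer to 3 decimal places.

292.159

Law of sines: sin Q = |PR|·sin R/|QP| ≈ 0.44227.
Since |QP| ≥ |PR|, only the acute value applies: ∠Q ≈ 26.25°.
Then ∠P = 180° − ∠R − ∠Q ≈ 116.75°.
Law of sines gives |RQ| = |QP|·sin P/sin R ≈ 292.16.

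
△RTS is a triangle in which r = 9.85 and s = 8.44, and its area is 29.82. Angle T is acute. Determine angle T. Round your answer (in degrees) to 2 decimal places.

45.84

From area = ½·s·r·sin T, we get sin T = 2·area/(s·r) ≈ 0.71740.
Taking the acute solution, ∠T ≈ 45.84°.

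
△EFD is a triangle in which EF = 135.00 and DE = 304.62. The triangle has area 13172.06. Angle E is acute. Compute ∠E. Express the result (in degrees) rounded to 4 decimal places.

From area = ½·DE·EF·sin E, we get sin E = 2·area/(DE·EF) ≈ 0.64061.
Taking the acute solution, ∠E ≈ 39.84°.

39.8371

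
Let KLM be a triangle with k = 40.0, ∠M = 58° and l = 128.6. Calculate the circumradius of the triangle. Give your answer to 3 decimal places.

R ≈ 66.407

By the law of cosines, m² = k² + l² − 2·k·l·cos M = 12686, so m ≈ 112.63.
Area = ½·k·l·sin M ≈ 2181.2.
Circumradius = m/(2 sin M) ≈ 66.407.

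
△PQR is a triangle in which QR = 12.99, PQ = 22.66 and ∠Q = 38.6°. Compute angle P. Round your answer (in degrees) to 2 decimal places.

32.94

By the law of cosines, RP² = PQ² + QR² − 2·PQ·QR·cos Q = 222.13, so RP ≈ 14.904.
Law of cosines again: cos P = (RP² + PQ² − QR²)/(2·RP·PQ) ≈ 0.83924, so ∠P ≈ 32.94°.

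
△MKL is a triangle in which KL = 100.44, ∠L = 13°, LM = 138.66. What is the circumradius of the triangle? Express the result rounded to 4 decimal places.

103.6521

By the law of cosines, MK² = KL² + LM² − 2·KL·LM·cos L = 2174.7, so MK ≈ 46.633.
Area = ½·KL·LM·sin L ≈ 1566.4.
Circumradius = MK/(2 sin L) ≈ 103.65.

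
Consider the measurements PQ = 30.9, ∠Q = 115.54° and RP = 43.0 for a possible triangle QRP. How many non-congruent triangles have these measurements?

PQ·sin Q = 30.9·sin(115.54°) ≈ 27.88.
Since ∠Q is not acute, a triangle exists only if RP > PQ; here RP > PQ, so there is exactly one triangle.

1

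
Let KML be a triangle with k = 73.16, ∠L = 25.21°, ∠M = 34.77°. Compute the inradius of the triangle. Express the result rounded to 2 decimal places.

r ≈ 9.54

The third angle is ∠K = 180° − ∠M − ∠L = 120.02°.
Law of sines: m = k·sin M/sin K ≈ 48.186.
Law of sines: l = k·sin L/sin K ≈ 35.99.
Area = ½·k·m·sin L ≈ 750.78.
Semiperimeter s = (73.16+48.186+35.99)/2 = 78.668.
Inradius = area/s = 750.78/78.668 ≈ 9.5436.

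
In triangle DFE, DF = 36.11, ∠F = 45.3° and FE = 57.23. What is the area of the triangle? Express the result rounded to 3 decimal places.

area ≈ 734.460

Area = ½·DF·FE·sin F ≈ 734.46.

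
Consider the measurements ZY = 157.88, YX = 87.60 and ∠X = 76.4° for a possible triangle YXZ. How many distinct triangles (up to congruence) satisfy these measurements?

1

YX·sin X = 87.60·sin(76.4°) ≈ 85.14.
Since ZY ≥ YX, exactly one triangle exists.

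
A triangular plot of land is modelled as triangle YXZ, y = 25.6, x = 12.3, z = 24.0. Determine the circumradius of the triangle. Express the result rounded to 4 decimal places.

By the law of cosines, cos Y = (x² + z² − y²) / (2·x·z) ≈ 0.12183, so ∠Y ≈ 83.00°.
Circumradius = y/(2 sin Y) ≈ 12.896.

R ≈ 12.8961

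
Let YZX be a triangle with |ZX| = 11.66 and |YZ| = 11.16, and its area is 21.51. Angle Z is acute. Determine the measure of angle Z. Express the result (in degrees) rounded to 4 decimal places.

∠Z ≈ 19.3054°

From area = ½·|YZ|·|ZX|·sin Z, we get sin Z = 2·area/(|YZ|·|ZX|) ≈ 0.33060.
Taking the acute solution, ∠Z ≈ 19.31°.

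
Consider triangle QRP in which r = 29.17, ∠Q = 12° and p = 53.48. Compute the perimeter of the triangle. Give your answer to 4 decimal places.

By the law of cosines, q² = r² + p² − 2·r·p·cos Q = 659.16, so q ≈ 25.674.
Semiperimeter s = (25.674+29.17+53.48)/2 = 54.162.
Perimeter = 25.674 + 29.17 + 53.48 = 108.32.

108.3240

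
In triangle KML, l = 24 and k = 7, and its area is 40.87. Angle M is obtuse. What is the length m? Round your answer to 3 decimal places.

30.308

From area = ½·l·k·sin M, we get sin M = 2·area/(l·k) ≈ 0.48655.
Taking the obtuse solution, ∠M ≈ 150.89°.
Law of cosines then gives m ≈ 30.308.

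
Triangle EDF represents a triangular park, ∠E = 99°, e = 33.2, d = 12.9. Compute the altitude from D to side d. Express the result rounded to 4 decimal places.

28.2872

Law of sines: sin D = d·sin E/e ≈ 0.38377.
Since e ≥ d, only the acute value applies: ∠D ≈ 22.57°.
Then ∠F = 180° − ∠E − ∠D ≈ 58.43°.
Law of sines gives f = e·sin F/sin E ≈ 28.64.
Area = ½·e·d·sin F ≈ 182.45.
The altitude from D has length 2·area/d ≈ 28.287.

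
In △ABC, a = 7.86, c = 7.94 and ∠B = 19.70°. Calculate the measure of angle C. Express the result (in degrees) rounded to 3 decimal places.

81.820

By the law of cosines, b² = c² + a² − 2·c·a·cos B = 7.3119, so b ≈ 2.704.
Law of cosines again: cos C = (a² + b² − c²)/(2·a·b) ≈ 0.14228, so ∠C ≈ 81.82°.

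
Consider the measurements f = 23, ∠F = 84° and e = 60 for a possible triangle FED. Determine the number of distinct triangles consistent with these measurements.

0

e·sin F = 60·sin(84°) ≈ 59.67.
Since f = 23 < 59.67 = e sin F, no triangle exists.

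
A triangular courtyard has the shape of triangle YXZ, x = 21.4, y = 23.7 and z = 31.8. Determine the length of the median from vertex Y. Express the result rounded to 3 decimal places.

Median from Y: ½√(2·x² + 2·z² − y²) ≈ 24.376.

m_Y ≈ 24.376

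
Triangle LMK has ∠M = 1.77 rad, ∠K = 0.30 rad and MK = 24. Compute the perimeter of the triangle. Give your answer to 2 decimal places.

The third angle is ∠L = π − ∠M − ∠K = 1.072 rad.
Law of sines: KL = MK·sin M/sin L ≈ 26.795.
Law of sines: LM = MK·sin K/sin L ≈ 8.0783.
Semiperimeter s = (24+26.795+8.0783)/2 = 29.437.
Perimeter = 24 + 26.795 + 8.0783 = 58.874.

58.87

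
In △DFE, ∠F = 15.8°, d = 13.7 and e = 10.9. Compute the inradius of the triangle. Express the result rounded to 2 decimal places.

r ≈ 1.40

By the law of cosines, f² = e² + d² − 2·e·d·cos F = 19.124, so f ≈ 4.3731.
Area = ½·e·d·sin F ≈ 20.33.
Semiperimeter s = (13.7+4.3731+10.9)/2 = 14.487.
Inradius = area/s = 20.33/14.487 ≈ 1.4034.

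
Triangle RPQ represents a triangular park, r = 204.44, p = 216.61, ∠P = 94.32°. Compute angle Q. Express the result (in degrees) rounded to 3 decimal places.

Law of sines: sin R = r·sin P/p ≈ 0.94113.
Since p ≥ r, only the acute value applies: ∠R ≈ 70.24°.
Then ∠Q = 180° − ∠P − ∠R ≈ 15.44°.

15.437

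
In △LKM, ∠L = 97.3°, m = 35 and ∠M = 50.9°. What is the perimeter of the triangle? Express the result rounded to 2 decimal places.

The third angle is ∠K = 180° − ∠M − ∠L = 31.80°.
Law of sines: l = m·sin L/sin M ≈ 44.735.
Law of sines: k = m·sin K/sin M ≈ 23.766.
Semiperimeter s = (44.735+23.766+35)/2 = 51.75.
Perimeter = 44.735 + 23.766 + 35 = 103.5.

103.50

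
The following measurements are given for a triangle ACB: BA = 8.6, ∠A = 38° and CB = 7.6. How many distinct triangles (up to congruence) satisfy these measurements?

BA·sin A = 8.6·sin(38°) ≈ 5.295.
Since BA sin A < CB < BA (5.295 < 7.6 < 8.6), two triangles exist.

2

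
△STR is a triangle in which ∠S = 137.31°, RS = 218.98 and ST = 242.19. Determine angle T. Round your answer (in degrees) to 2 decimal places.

By the law of cosines, TR² = RS² + ST² − 2·RS·ST·cos S = 1.8457e+05, so TR ≈ 429.62.
Law of cosines again: cos T = (ST² + TR² − RS²)/(2·ST·TR) ≈ 0.93838, so ∠T ≈ 20.22°.

∠T ≈ 20.22°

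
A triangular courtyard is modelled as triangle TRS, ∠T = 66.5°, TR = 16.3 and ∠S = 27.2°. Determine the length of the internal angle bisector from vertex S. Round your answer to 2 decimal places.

33.13

The third angle is ∠R = 180° − ∠S − ∠T = 86.30°.
Law of sines: RS = TR·sin T/sin S ≈ 32.702.
Law of sines: ST = TR·sin R/sin S ≈ 35.585.
The bisector from S has length 2·RS·ST·cos(∠S/2)/(RS+ST) ≈ 33.127.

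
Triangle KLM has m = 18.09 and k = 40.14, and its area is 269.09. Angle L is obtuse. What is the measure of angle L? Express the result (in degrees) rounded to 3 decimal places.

132.170

From area = ½·m·k·sin L, we get sin L = 2·area/(m·k) ≈ 0.74116.
Taking the obtuse solution, ∠L ≈ 132.17°.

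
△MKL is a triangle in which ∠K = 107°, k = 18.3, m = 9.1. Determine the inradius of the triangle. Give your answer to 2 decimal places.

2.86

Law of sines: sin M = m·sin K/k ≈ 0.47554.
Since k ≥ m, only the acute value applies: ∠M ≈ 28.39°.
Then ∠L = 180° − ∠K − ∠M ≈ 44.61°.
Law of sines gives l = k·sin L/sin K ≈ 13.438.
Area = ½·k·m·sin L ≈ 58.47.
Semiperimeter s = (9.1+18.3+13.438)/2 = 20.419.
Inradius = area/s = 58.47/20.419 ≈ 2.8635.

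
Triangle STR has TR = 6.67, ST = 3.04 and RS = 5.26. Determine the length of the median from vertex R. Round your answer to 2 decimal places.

5.81

Median from R: ½√(2·TR² + 2·RS² − ST²) ≈ 5.811.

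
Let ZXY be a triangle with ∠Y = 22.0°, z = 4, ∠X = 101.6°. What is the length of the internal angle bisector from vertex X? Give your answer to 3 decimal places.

t_X ≈ 1.569

The third angle is ∠Z = 180° − ∠X − ∠Y = 56.40°.
Law of sines: x = z·sin X/sin Z ≈ 4.7043.
Law of sines: y = z·sin Y/sin Z ≈ 1.799.
The bisector from X has length 2·y·z·cos(∠X/2)/(y+z) ≈ 1.5686.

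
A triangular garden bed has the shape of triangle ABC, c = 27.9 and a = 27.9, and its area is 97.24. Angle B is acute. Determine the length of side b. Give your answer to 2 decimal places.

From area = ½·c·a·sin B, we get sin B = 2·area/(c·a) ≈ 0.24984.
Taking the acute solution, ∠B ≈ 14.47°.
Law of cosines then gives b ≈ 7.0265.

7.03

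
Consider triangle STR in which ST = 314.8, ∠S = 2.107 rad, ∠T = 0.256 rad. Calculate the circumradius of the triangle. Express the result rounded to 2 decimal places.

The third angle is ∠R = π − ∠S − ∠T = 0.779 rad.
Law of sines: TR = ST·sin S/sin R ≈ 385.34.
Law of sines: RS = ST·sin T/sin R ≈ 113.5.
Circumradius = ST/(2 sin R) ≈ 224.13.

224.13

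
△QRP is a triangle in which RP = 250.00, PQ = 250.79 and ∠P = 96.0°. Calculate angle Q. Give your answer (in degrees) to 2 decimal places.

41.92

By the law of cosines, QR² = RP² + PQ² − 2·RP·PQ·cos P = 1.385e+05, so QR ≈ 372.16.
Law of cosines again: cos Q = (PQ² + QR² − RP²)/(2·PQ·QR) ≈ 0.74409, so ∠Q ≈ 41.92°.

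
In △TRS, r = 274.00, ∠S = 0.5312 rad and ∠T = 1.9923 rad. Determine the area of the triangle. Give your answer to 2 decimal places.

The third angle is ∠R = π − ∠S − ∠T = 0.6181 rad.
Law of sines: t = r·sin T/sin R ≈ 431.45.
Law of sines: s = r·sin S/sin R ≈ 239.52.
Area = ½·r·t·sin S ≈ 29943.

29942.65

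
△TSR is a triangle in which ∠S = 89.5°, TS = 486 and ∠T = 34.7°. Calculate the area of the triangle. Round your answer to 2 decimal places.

81283.75

The third angle is ∠R = 180° − ∠T − ∠S = 55.80°.
Law of sines: SR = TS·sin T/sin R ≈ 334.51.
Law of sines: RT = TS·sin S/sin R ≈ 587.59.
Area = ½·TS·SR·sin S ≈ 81284.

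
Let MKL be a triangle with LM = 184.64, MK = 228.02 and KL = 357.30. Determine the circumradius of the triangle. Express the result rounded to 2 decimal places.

By the law of cosines, cos M = (LM² + MK² − KL²) / (2·LM·MK) ≈ -0.49378, so ∠M ≈ 119.59°.
Circumradius = KL/(2 sin M) ≈ 205.44.

R ≈ 205.44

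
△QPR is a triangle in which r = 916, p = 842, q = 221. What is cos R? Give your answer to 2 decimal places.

-0.22

By the law of cosines, cos R = (q² + p² − r²) / (2·q·p) ≈ -0.21832, so ∠R ≈ 102.61°.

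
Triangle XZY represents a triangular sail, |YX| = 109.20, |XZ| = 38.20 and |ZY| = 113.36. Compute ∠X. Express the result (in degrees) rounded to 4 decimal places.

By the law of cosines, cos X = (|YX|² + |XZ|² − |ZY|²) / (2·|YX|·|XZ|) ≈ 0.06393, so ∠X ≈ 86.33°.

∠X ≈ 86.3344°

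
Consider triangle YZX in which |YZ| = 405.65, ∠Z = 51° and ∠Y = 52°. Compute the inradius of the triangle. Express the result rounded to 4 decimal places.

The third angle is ∠X = 180° − ∠Y − ∠Z = 77.00°.
Law of sines: |ZX| = |YZ|·sin Y/sin X ≈ 328.06.
Law of sines: |XY| = |YZ|·sin Z/sin X ≈ 323.54.
Area = ½·|YZ|·|ZX|·sin Z ≈ 51711.
Semiperimeter s = (328.06+323.54+405.65)/2 = 528.63.
Inradius = area/s = 51711/528.63 ≈ 97.821.

r ≈ 97.8213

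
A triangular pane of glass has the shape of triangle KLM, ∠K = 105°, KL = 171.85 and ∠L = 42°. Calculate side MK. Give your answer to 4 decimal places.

The third angle is ∠M = 180° − ∠K − ∠L = 33.00°.
Law of sines: MK = KL·sin L/sin M ≈ 211.13.

211.1308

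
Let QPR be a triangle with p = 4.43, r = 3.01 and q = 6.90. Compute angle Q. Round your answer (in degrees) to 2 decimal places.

∠Q ≈ 135.21°

By the law of cosines, cos Q = (p² + r² − q²) / (2·p·r) ≈ -0.70964, so ∠Q ≈ 135.21°.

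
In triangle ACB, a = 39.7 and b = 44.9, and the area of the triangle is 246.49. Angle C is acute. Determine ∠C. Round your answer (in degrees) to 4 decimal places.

From area = ½·b·a·sin C, we get sin C = 2·area/(b·a) ≈ 0.27656.
Taking the acute solution, ∠C ≈ 16.06°.

16.0551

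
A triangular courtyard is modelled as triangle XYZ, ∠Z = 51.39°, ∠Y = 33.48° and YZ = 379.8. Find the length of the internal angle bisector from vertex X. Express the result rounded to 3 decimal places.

t_X ≈ 166.404

The third angle is ∠X = 180° − ∠Y − ∠Z = 95.13°.
Law of sines: ZX = YZ·sin Y/sin X ≈ 210.36.
Law of sines: XY = YZ·sin Z/sin X ≈ 297.97.
The bisector from X has length 2·ZX·XY·cos(∠X/2)/(ZX+XY) ≈ 166.4.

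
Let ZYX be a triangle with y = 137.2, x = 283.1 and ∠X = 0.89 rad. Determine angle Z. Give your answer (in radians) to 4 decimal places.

Law of sines: sin Y = y·sin X/x ≈ 0.37660.
Since x ≥ y, only the acute value applies: ∠Y ≈ 0.386 rad.
Then ∠Z = π − ∠X − ∠Y ≈ 1.865 rad.

1.8655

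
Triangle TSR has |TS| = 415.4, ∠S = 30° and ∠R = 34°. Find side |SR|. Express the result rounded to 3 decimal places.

667.675

The third angle is ∠T = 180° − ∠S − ∠R = 116.00°.
Law of sines: |SR| = |TS|·sin T/sin R ≈ 667.67.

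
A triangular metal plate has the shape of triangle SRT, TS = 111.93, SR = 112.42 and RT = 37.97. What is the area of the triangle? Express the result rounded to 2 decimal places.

2098.75

Semiperimeter s = (37.97 + 111.93 + 112.42)/2 = 131.16.
Heron's formula: area = √(131.16·93.19·19.23·18.74) ≈ 2098.7.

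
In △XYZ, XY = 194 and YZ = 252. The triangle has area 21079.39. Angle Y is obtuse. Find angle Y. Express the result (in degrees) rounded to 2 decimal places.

From area = ½·XY·YZ·sin Y, we get sin Y = 2·area/(XY·YZ) ≈ 0.86235.
Taking the obtuse solution, ∠Y ≈ 120.42°.

∠Y ≈ 120.42°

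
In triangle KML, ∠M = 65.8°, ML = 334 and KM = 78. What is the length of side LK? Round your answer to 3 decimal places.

310.292

By the law of cosines, LK² = KM² + ML² − 2·KM·ML·cos M = 96281, so LK ≈ 310.29.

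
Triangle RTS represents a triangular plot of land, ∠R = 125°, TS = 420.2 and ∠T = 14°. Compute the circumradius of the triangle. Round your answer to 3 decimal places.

The third angle is ∠S = 180° − ∠R − ∠T = 41.00°.
Law of sines: SR = TS·sin T/sin R ≈ 124.1.
Law of sines: RT = TS·sin S/sin R ≈ 336.54.
Circumradius = TS/(2 sin R) ≈ 256.48.

256.485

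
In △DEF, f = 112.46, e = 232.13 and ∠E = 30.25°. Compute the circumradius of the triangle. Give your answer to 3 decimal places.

R ≈ 230.391

Law of sines: sin F = f·sin E/e ≈ 0.24406.
Since e ≥ f, only the acute value applies: ∠F ≈ 14.13°.
Then ∠D = 180° − ∠E − ∠F ≈ 135.62°.
Law of sines gives d = e·sin D/sin E ≈ 322.26.
Circumradius = e/(2 sin E) ≈ 230.39.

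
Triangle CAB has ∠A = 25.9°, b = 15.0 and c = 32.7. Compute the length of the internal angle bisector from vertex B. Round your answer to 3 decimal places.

24.707

By the law of cosines, a² = b² + c² − 2·b·c·cos A = 411.82, so a ≈ 20.293.
Law of cosines again: cos B = (c² + a² − b²)/(2·c·a) ≈ 0.94645, so ∠B ≈ 18.84°.
The bisector from B has length 2·c·a·cos(∠B/2)/(c+a) ≈ 24.707.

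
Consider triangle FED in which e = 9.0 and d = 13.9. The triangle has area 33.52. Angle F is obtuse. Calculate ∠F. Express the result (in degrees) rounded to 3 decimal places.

From area = ½·e·d·sin F, we get sin F = 2·area/(e·d) ≈ 0.53589.
Taking the obtuse solution, ∠F ≈ 147.60°.

∠F ≈ 147.596°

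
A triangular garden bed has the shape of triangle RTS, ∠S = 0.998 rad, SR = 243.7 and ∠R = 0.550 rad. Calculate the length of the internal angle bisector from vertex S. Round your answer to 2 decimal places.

The third angle is ∠T = π − ∠S − ∠R = 1.594 rad.
Law of sines: TS = SR·sin R/sin T ≈ 127.41.
Law of sines: RT = SR·sin S/sin T ≈ 204.86.
The bisector from S has length 2·TS·SR·cos(∠S/2)/(TS+SR) ≈ 146.93.

146.93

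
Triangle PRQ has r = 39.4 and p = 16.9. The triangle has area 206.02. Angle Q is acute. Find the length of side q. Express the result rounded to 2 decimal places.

From area = ½·p·r·sin Q, we get sin Q = 2·area/(p·r) ≈ 0.61881.
Taking the acute solution, ∠Q ≈ 38.23°.
Law of cosines then gives q ≈ 28.14.

28.14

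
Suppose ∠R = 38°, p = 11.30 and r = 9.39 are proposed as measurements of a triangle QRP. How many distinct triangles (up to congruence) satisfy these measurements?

2

p·sin R = 11.30·sin(38°) ≈ 6.957.
Since p sin R < r < p (6.957 < 9.39 < 11.30), two triangles exist.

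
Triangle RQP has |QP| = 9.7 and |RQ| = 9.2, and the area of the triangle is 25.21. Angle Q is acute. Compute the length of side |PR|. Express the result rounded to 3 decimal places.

From area = ½·|RQ|·|QP|·sin Q, we get sin Q = 2·area/(|RQ|·|QP|) ≈ 0.56499.
Taking the acute solution, ∠Q ≈ 34.40°.
Law of cosines then gives |PR| ≈ 5.6095.

5.610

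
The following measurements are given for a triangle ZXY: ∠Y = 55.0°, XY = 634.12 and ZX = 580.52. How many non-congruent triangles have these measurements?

2

XY·sin Y = 634.12·sin(55.0°) ≈ 519.4.
Since XY sin Y < ZX < XY (519.4 < 580.52 < 634.12), two triangles exist.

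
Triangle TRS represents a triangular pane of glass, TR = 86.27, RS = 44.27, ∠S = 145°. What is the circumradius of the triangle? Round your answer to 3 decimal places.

Law of sines: sin T = RS·sin S/TR ≈ 0.29433.
Since TR ≥ RS, only the acute value applies: ∠T ≈ 17.12°.
Then ∠R = 180° − ∠S − ∠T ≈ 17.88°.
Law of sines gives ST = TR·sin R/sin S ≈ 46.185.
Circumradius = TR/(2 sin S) ≈ 75.204.

75.204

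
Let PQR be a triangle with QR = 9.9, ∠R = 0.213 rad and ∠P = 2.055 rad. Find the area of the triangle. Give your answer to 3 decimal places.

The third angle is ∠Q = π − ∠R − ∠P = 0.874 rad.
Law of sines: RP = QR·sin Q/sin P ≈ 8.5755.
Law of sines: PQ = QR·sin R/sin P ≈ 2.3646.
Area = ½·QR·RP·sin R ≈ 8.9734.

area ≈ 8.973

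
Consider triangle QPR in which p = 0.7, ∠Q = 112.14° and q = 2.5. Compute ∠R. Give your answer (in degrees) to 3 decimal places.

52.828

Law of sines: sin P = p·sin Q/q ≈ 0.25935.
Since q ≥ p, only the acute value applies: ∠P ≈ 15.03°.
Then ∠R = 180° − ∠Q − ∠P ≈ 52.83°.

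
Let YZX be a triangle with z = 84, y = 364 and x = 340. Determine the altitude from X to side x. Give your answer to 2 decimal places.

82.74

Semiperimeter s = (364 + 84 + 340)/2 = 394.
Heron's formula: area = √(394·30·310·54) ≈ 14067.
The altitude from X has length 2·area/x ≈ 82.744.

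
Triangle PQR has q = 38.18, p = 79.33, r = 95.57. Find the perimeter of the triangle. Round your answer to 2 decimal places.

213.08

Perimeter = 79.33 + 38.18 + 95.57 = 213.08.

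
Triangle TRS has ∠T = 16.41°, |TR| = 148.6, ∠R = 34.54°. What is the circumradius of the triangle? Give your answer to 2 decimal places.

The third angle is ∠S = 180° − ∠T − ∠R = 129.05°.
Law of sines: |RS| = |TR|·sin T/sin S ≈ 54.057.
Law of sines: |ST| = |TR|·sin R/sin S ≈ 108.49.
Circumradius = |TR|/(2 sin S) ≈ 95.674.

95.67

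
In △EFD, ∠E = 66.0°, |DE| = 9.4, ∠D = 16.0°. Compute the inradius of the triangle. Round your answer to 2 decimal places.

The third angle is ∠F = 180° − ∠D − ∠E = 98.00°.
Law of sines: |FD| = |DE|·sin E/sin F ≈ 8.6717.
Law of sines: |EF| = |DE|·sin D/sin F ≈ 2.6165.
Area = ½·|DE|·|FD|·sin D ≈ 11.234.
Semiperimeter s = (8.6717+9.4+2.6165)/2 = 10.344.
Inradius = area/s = 11.234/10.344 ≈ 1.086.

r ≈ 1.09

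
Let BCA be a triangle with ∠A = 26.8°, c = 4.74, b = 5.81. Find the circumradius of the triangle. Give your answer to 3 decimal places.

By the law of cosines, a² = b² + c² − 2·b·c·cos A = 7.0611, so a ≈ 2.6573.
Area = ½·b·c·sin A ≈ 6.2084.
Circumradius = a/(2 sin A) ≈ 2.9468.

2.947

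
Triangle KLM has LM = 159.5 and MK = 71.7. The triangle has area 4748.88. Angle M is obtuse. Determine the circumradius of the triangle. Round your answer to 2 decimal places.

125.31

From area = ½·LM·MK·sin M, we get sin M = 2·area/(LM·MK) ≈ 0.83050.
Taking the obtuse solution, ∠M ≈ 123.85°.
Law of cosines then gives KL ≈ 208.14.
Circumradius = KL/(2 sin M) ≈ 125.31.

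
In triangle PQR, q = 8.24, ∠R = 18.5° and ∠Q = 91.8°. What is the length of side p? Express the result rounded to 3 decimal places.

The third angle is ∠P = 180° − ∠Q − ∠R = 69.70°.
Law of sines: p = q·sin P/sin Q ≈ 7.732.

7.732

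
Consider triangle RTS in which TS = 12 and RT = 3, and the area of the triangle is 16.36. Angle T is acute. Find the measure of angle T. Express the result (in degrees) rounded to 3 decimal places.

∠T ≈ 65.352°

From area = ½·RT·TS·sin T, we get sin T = 2·area/(RT·TS) ≈ 0.90889.
Taking the acute solution, ∠T ≈ 65.35°.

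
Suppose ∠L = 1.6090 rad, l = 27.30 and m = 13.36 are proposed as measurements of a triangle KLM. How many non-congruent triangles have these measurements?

m·sin L = 13.36·sin(1.6090 rad) ≈ 13.35.
Since ∠L is not acute, a triangle exists only if l > m; here l > m, so there is exactly one triangle.

1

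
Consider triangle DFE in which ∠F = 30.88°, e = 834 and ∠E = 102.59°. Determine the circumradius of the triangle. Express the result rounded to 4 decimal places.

The third angle is ∠D = 180° − ∠F − ∠E = 46.53°.
Law of sines: d = e·sin D/sin E ≈ 620.17.
Law of sines: f = e·sin F/sin E ≈ 438.59.
Circumradius = e/(2 sin E) ≈ 427.27.

427.2739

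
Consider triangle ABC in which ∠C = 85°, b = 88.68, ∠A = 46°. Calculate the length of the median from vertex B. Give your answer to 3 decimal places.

The third angle is ∠B = 180° − ∠C − ∠A = 49.00°.
Law of sines: a = b·sin A/sin B ≈ 84.524.
Law of sines: c = b·sin C/sin B ≈ 117.06.
Median from B: ½√(2·c² + 2·a² − b²) ≈ 91.962.

m_B ≈ 91.962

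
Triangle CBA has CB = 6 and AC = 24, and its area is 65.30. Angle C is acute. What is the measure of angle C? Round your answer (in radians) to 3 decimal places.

∠C ≈ 1.136 rad

From area = ½·AC·CB·sin C, we get sin C = 2·area/(AC·CB) ≈ 0.90694.
Taking the acute solution, ∠C ≈ 1.1360 rad.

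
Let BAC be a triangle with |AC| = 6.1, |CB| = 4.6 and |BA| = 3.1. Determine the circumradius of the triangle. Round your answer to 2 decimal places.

By the law of cosines, cos B = (|CB|² + |BA|² − |AC|²) / (2·|CB|·|BA|) ≈ -0.22581, so ∠B ≈ 103.05°.
Circumradius = |AC|/(2 sin B) ≈ 3.1309.

R ≈ 3.13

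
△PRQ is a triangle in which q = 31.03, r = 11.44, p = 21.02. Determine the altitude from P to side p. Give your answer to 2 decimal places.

Semiperimeter s = (21.02 + 11.44 + 31.03)/2 = 31.745.
Heron's formula: area = √(31.745·10.725·20.305·0.715) ≈ 70.306.
The altitude from P has length 2·area/p ≈ 6.6894.

6.69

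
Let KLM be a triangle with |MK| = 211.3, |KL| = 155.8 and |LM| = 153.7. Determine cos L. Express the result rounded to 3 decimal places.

cos L ≈ 0.068

By the law of cosines, cos L = (|KL|² + |LM|² − |MK|²) / (2·|KL|·|LM|) ≈ 0.06785, so ∠L ≈ 86.11°.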